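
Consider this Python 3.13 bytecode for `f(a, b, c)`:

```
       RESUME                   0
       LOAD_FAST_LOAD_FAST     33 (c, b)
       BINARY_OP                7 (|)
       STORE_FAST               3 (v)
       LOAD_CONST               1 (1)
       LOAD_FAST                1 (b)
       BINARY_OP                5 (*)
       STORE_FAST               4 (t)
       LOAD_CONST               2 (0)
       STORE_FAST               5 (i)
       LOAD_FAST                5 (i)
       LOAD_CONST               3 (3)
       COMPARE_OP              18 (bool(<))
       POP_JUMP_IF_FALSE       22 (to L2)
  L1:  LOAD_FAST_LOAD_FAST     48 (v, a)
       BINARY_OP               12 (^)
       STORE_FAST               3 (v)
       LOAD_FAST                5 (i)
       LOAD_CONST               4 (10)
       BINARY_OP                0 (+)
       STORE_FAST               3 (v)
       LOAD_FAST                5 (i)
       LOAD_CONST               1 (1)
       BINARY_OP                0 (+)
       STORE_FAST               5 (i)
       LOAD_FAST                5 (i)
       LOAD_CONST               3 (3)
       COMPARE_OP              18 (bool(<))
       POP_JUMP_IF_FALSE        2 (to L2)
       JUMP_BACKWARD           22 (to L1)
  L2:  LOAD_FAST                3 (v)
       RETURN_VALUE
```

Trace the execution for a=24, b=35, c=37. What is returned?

LOAD_FAST_LOAD_FAST c,b → push 37,35. Stack: [37, 35]
BINARY_OP | → 37 | 35 = 39. Stack: [39]
STORE_FAST v → v=39. Stack: []
LOAD_CONST → push 1. Stack: [1]
LOAD_FAST b → push 35. Stack: [1, 35]
BINARY_OP * → 1 * 35 = 35. Stack: [35]
STORE_FAST t → t=35. Stack: []
LOAD_CONST → push 0. Stack: [0]
STORE_FAST i → i=0. Stack: []
LOAD_FAST i → push 0. Stack: [0]
LOAD_CONST → push 3. Stack: [0, 3]
COMPARE_OP bool(<) → 0 vs 3 = True. Stack: [True]
POP_JUMP_IF_FALSE → pop True; no jump. Stack: []
LOAD_FAST_LOAD_FAST v,a → push 39,24. Stack: [39, 24]
BINARY_OP ^ → 39 ^ 24 = 63. Stack: [63]
STORE_FAST v → v=63. Stack: []
LOAD_FAST i → push 0. Stack: [0]
LOAD_CONST → push 10. Stack: [0, 10]
BINARY_OP + → 0 + 10 = 10. Stack: [10]
STORE_FAST v → v=10. Stack: []
LOAD_FAST i → push 0. Stack: [0]
LOAD_CONST → push 1. Stack: [0, 1]
BINARY_OP + → 0 + 1 = 1. Stack: [1]
STORE_FAST i → i=1. Stack: []
LOAD_FAST i → push 1. Stack: [1]
LOAD_CONST → push 3. Stack: [1, 3]
COMPARE_OP bool(<) → 1 vs 3 = True. Stack: [True]
POP_JUMP_IF_FALSE → pop True; no jump. Stack: []
LOAD_FAST_LOAD_FAST v,a → push 10,24. Stack: [10, 24]
BINARY_OP ^ → 10 ^ 24 = 18. Stack: [18]
STORE_FAST v → v=18. Stack: []
LOAD_FAST i → push 1. Stack: [1]
LOAD_CONST → push 10. Stack: [1, 10]
BINARY_OP + → 1 + 10 = 11. Stack: [11]
STORE_FAST v → v=11. Stack: []
LOAD_FAST i → push 1. Stack: [1]
LOAD_CONST → push 1. Stack: [1, 1]
BINARY_OP + → 1 + 1 = 2. Stack: [2]
STORE_FAST i → i=2. Stack: []
LOAD_FAST i → push 2. Stack: [2]
LOAD_CONST → push 3. Stack: [2, 3]
COMPARE_OP bool(<) → 2 vs 3 = True. Stack: [True]
POP_JUMP_IF_FALSE → pop True; no jump. Stack: []
LOAD_FAST_LOAD_FAST v,a → push 11,24. Stack: [11, 24]
BINARY_OP ^ → 11 ^ 24 = 19. Stack: [19]
STORE_FAST v → v=19. Stack: []
LOAD_FAST i → push 2. Stack: [2]
LOAD_CONST → push 10. Stack: [2, 10]
BINARY_OP + → 2 + 10 = 12. Stack: [12]
STORE_FAST v → v=12. Stack: []
LOAD_FAST i → push 2. Stack: [2]
LOAD_CONST → push 1. Stack: [2, 1]
BINARY_OP + → 2 + 1 = 3. Stack: [3]
STORE_FAST i → i=3. Stack: []
LOAD_FAST i → push 3. Stack: [3]
LOAD_CONST → push 3. Stack: [3, 3]
COMPARE_OP bool(<) → 3 vs 3 = False. Stack: [False]
POP_JUMP_IF_FALSE → pop False; jump. Stack: []
LOAD_FAST v → push 12. Stack: [12]
RETURN_VALUE → return 12.

12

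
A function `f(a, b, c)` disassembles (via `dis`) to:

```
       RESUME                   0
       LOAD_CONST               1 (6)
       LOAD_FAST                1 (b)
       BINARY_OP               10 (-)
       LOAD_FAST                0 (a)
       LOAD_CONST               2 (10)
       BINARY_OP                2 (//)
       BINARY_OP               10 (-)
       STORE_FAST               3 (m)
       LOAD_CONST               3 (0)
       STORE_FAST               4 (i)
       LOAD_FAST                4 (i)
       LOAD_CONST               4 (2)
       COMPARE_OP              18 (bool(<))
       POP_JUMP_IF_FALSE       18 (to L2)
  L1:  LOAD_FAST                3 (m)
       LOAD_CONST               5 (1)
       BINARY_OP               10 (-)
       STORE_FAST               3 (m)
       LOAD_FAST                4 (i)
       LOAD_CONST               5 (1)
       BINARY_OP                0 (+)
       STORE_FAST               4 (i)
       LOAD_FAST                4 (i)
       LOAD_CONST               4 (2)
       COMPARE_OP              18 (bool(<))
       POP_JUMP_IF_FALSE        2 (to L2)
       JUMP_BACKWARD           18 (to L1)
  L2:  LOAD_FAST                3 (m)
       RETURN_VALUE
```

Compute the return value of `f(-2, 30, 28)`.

LOAD_CONST → push 6. Stack: [6]
LOAD_FAST b → push 30. Stack: [6, 30]
BINARY_OP - → 6 - 30 = -24. Stack: [-24]
LOAD_FAST a → push -2. Stack: [-24, -2]
LOAD_CONST → push 10. Stack: [-24, -2, 10]
BINARY_OP // → -2 // 10 = -1. Stack: [-24, -1]
BINARY_OP - → -24 - -1 = -23. Stack: [-23]
STORE_FAST m → m=-23. Stack: []
LOAD_CONST → push 0. Stack: [0]
STORE_FAST i → i=0. Stack: []
LOAD_FAST i → push 0. Stack: [0]
LOAD_CONST → push 2. Stack: [0, 2]
COMPARE_OP bool(<) → 0 vs 2 = True. Stack: [True]
POP_JUMP_IF_FALSE → pop True; no jump. Stack: []
LOAD_FAST m → push -23. Stack: [-23]
LOAD_CONST → push 1. Stack: [-23, 1]
BINARY_OP - → -23 - 1 = -24. Stack: [-24]
STORE_FAST m → m=-24. Stack: []
LOAD_FAST i → push 0. Stack: [0]
LOAD_CONST → push 1. Stack: [0, 1]
BINARY_OP + → 0 + 1 = 1. Stack: [1]
STORE_FAST i → i=1. Stack: []
LOAD_FAST i → push 1. Stack: [1]
LOAD_CONST → push 2. Stack: [1, 2]
COMPARE_OP bool(<) → 1 vs 2 = True. Stack: [True]
POP_JUMP_IF_FALSE → pop True; no jump. Stack: []
LOAD_FAST m → push -24. Stack: [-24]
LOAD_CONST → push 1. Stack: [-24, 1]
BINARY_OP - → -24 - 1 = -25. Stack: [-25]
STORE_FAST m → m=-25. Stack: []
LOAD_FAST i → push 1. Stack: [1]
LOAD_CONST → push 1. Stack: [1, 1]
BINARY_OP + → 1 + 1 = 2. Stack: [2]
STORE_FAST i → i=2. Stack: []
LOAD_FAST i → push 2. Stack: [2]
LOAD_CONST → push 2. Stack: [2, 2]
COMPARE_OP bool(<) → 2 vs 2 = False. Stack: [False]
POP_JUMP_IF_FALSE → pop False; jump. Stack: []
LOAD_FAST m → push -25. Stack: [-25]
RETURN_VALUE → return -25.

-25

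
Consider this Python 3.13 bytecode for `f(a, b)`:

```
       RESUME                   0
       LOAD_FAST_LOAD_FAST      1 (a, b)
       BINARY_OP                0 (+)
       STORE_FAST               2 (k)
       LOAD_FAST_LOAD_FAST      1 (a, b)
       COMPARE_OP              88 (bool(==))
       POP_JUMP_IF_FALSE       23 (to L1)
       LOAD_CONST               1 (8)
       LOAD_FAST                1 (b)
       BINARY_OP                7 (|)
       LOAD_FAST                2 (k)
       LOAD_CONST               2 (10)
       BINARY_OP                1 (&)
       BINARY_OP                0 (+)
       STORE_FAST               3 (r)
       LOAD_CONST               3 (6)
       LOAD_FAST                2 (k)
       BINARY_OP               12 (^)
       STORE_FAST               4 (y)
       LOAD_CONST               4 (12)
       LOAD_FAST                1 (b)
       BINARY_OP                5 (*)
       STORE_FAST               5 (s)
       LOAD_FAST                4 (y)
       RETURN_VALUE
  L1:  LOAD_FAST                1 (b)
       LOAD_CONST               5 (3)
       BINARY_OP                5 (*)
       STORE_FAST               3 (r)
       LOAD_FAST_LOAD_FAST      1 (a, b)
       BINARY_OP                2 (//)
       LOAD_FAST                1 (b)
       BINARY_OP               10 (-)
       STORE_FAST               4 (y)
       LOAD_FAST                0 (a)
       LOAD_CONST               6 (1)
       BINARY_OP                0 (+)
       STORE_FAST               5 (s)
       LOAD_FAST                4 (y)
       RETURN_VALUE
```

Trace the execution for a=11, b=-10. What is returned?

8

LOAD_FAST_LOAD_FAST a,b → push 11,-10. Stack: [11, -10]
BINARY_OP + → 11 + -10 = 1. Stack: [1]
STORE_FAST k → k=1. Stack: []
LOAD_FAST_LOAD_FAST a,b → push 11,-10. Stack: [11, -10]
COMPARE_OP bool(==) → 11 vs -10 = False. Stack: [False]
POP_JUMP_IF_FALSE → pop False; jump. Stack: []
LOAD_FAST b → push -10. Stack: [-10]
LOAD_CONST → push 3. Stack: [-10, 3]
BINARY_OP * → -10 * 3 = -30. Stack: [-30]
STORE_FAST r → r=-30. Stack: []
LOAD_FAST_LOAD_FAST a,b → push 11,-10. Stack: [11, -10]
BINARY_OP // → 11 // -10 = -2. Stack: [-2]
LOAD_FAST b → push -10. Stack: [-2, -10]
BINARY_OP - → -2 - -10 = 8. Stack: [8]
STORE_FAST y → y=8. Stack: []
LOAD_FAST a → push 11. Stack: [11]
LOAD_CONST → push 1. Stack: [11, 1]
BINARY_OP + → 11 + 1 = 12. Stack: [12]
STORE_FAST s → s=12. Stack: []
LOAD_FAST y → push 8. Stack: [8]
RETURN_VALUE → return 8.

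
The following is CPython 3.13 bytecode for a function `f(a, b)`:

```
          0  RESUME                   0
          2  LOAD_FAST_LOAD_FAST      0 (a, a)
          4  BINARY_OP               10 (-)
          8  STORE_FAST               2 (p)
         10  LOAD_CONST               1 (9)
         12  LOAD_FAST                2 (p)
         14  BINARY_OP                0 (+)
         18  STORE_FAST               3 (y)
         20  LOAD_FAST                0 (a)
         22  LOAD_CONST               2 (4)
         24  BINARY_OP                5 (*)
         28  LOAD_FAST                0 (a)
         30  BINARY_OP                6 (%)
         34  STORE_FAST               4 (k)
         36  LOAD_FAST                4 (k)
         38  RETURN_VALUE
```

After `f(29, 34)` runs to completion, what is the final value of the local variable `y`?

LOAD_FAST_LOAD_FAST a,a → push 29,29. Stack: [29, 29]
BINARY_OP - → 29 - 29 = 0. Stack: [0]
STORE_FAST p → p=0. Stack: []
LOAD_CONST → push 9. Stack: [9]
LOAD_FAST p → push 0. Stack: [9, 0]
BINARY_OP + → 9 + 0 = 9. Stack: [9]
STORE_FAST y → y=9. Stack: []
LOAD_FAST a → push 29. Stack: [29]
LOAD_CONST → push 4. Stack: [29, 4]
BINARY_OP * → 29 * 4 = 116. Stack: [116]
LOAD_FAST a → push 29. Stack: [116, 29]
BINARY_OP % → 116 % 29 = 0. Stack: [0]
STORE_FAST k → k=0. Stack: []
LOAD_FAST k → push 0. Stack: [0]
RETURN_VALUE → return 0.

9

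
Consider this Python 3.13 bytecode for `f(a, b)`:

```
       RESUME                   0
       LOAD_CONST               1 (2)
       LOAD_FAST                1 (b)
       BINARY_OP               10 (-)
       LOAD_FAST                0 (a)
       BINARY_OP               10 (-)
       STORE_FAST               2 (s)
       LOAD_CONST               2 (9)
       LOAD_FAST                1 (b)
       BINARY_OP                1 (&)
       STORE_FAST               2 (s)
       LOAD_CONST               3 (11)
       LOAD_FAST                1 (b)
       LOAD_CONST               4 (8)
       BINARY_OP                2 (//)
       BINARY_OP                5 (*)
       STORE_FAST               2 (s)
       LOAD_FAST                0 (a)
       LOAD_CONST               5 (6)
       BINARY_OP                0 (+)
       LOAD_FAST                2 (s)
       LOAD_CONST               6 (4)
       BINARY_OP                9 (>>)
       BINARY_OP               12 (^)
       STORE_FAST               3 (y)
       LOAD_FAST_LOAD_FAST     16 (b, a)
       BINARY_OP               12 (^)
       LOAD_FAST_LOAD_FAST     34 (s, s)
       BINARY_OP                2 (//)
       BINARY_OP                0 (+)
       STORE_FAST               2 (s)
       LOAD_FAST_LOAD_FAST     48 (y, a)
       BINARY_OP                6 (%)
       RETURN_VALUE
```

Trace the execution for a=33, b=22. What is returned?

5

LOAD_CONST → push 2. Stack: [2]
LOAD_FAST b → push 22. Stack: [2, 22]
BINARY_OP - → 2 - 22 = -20. Stack: [-20]
LOAD_FAST a → push 33. Stack: [-20, 33]
BINARY_OP - → -20 - 33 = -53. Stack: [-53]
STORE_FAST s → s=-53. Stack: []
LOAD_CONST → push 9. Stack: [9]
LOAD_FAST b → push 22. Stack: [9, 22]
BINARY_OP & → 9 & 22 = 0. Stack: [0]
STORE_FAST s → s=0. Stack: []
LOAD_CONST → push 11. Stack: [11]
LOAD_FAST b → push 22. Stack: [11, 22]
LOAD_CONST → push 8. Stack: [11, 22, 8]
BINARY_OP // → 22 // 8 = 2. Stack: [11, 2]
BINARY_OP * → 11 * 2 = 22. Stack: [22]
STORE_FAST s → s=22. Stack: []
LOAD_FAST a → push 33. Stack: [33]
LOAD_CONST → push 6. Stack: [33, 6]
BINARY_OP + → 33 + 6 = 39. Stack: [39]
LOAD_FAST s → push 22. Stack: [39, 22]
LOAD_CONST → push 4. Stack: [39, 22, 4]
BINARY_OP >> → 22 >> 4 = 1. Stack: [39, 1]
BINARY_OP ^ → 39 ^ 1 = 38. Stack: [38]
STORE_FAST y → y=38. Stack: []
LOAD_FAST_LOAD_FAST b,a → push 22,33. Stack: [22, 33]
BINARY_OP ^ → 22 ^ 33 = 55. Stack: [55]
LOAD_FAST_LOAD_FAST s,s → push 22,22. Stack: [55, 22, 22]
BINARY_OP // → 22 // 22 = 1. Stack: [55, 1]
BINARY_OP + → 55 + 1 = 56. Stack: [56]
STORE_FAST s → s=56. Stack: []
LOAD_FAST_LOAD_FAST y,a → push 38,33. Stack: [38, 33]
BINARY_OP % → 38 % 33 = 5. Stack: [5]
RETURN_VALUE → return 5.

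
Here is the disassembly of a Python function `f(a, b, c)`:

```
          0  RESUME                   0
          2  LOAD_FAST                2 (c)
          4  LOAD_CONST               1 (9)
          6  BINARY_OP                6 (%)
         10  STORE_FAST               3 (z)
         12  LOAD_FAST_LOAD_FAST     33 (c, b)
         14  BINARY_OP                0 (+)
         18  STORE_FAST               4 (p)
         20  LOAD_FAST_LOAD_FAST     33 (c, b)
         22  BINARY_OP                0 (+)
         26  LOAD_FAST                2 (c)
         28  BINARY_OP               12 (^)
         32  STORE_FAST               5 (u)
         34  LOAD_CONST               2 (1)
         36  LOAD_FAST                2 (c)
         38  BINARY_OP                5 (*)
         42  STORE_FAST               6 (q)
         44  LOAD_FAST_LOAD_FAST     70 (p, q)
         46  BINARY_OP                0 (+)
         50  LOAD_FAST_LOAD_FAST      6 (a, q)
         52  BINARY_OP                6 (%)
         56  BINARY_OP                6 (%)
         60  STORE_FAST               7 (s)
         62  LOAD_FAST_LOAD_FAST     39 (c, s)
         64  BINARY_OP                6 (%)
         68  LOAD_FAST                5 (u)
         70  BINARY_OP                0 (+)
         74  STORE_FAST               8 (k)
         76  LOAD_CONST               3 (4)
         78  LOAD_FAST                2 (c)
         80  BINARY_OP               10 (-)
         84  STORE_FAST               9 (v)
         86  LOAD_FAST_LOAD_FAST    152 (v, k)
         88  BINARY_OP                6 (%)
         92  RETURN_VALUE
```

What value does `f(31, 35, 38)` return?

LOAD_FAST c → push 38. Stack: [38]
LOAD_CONST → push 9. Stack: [38, 9]
BINARY_OP % → 38 % 9 = 2. Stack: [2]
STORE_FAST z → z=2. Stack: []
LOAD_FAST_LOAD_FAST c,b → push 38,35. Stack: [38, 35]
BINARY_OP + → 38 + 35 = 73. Stack: [73]
STORE_FAST p → p=73. Stack: []
LOAD_FAST_LOAD_FAST c,b → push 38,35. Stack: [38, 35]
BINARY_OP + → 38 + 35 = 73. Stack: [73]
LOAD_FAST c → push 38. Stack: [73, 38]
BINARY_OP ^ → 73 ^ 38 = 111. Stack: [111]
STORE_FAST u → u=111. Stack: []
LOAD_CONST → push 1. Stack: [1]
LOAD_FAST c → push 38. Stack: [1, 38]
BINARY_OP * → 1 * 38 = 38. Stack: [38]
STORE_FAST q → q=38. Stack: []
LOAD_FAST_LOAD_FAST p,q → push 73,38. Stack: [73, 38]
BINARY_OP + → 73 + 38 = 111. Stack: [111]
LOAD_FAST_LOAD_FAST a,q → push 31,38. Stack: [111, 31, 38]
BINARY_OP % → 31 % 38 = 31. Stack: [111, 31]
BINARY_OP % → 111 % 31 = 18. Stack: [18]
STORE_FAST s → s=18. Stack: []
LOAD_FAST_LOAD_FAST c,s → push 38,18. Stack: [38, 18]
BINARY_OP % → 38 % 18 = 2. Stack: [2]
LOAD_FAST u → push 111. Stack: [2, 111]
BINARY_OP + → 2 + 111 = 113. Stack: [113]
STORE_FAST k → k=113. Stack: []
LOAD_CONST → push 4. Stack: [4]
LOAD_FAST c → push 38. Stack: [4, 38]
BINARY_OP - → 4 - 38 = -34. Stack: [-34]
STORE_FAST v → v=-34. Stack: []
LOAD_FAST_LOAD_FAST v,k → push -34,113. Stack: [-34, 113]
BINARY_OP % → -34 % 113 = 79. Stack: [79]
RETURN_VALUE → return 79.

79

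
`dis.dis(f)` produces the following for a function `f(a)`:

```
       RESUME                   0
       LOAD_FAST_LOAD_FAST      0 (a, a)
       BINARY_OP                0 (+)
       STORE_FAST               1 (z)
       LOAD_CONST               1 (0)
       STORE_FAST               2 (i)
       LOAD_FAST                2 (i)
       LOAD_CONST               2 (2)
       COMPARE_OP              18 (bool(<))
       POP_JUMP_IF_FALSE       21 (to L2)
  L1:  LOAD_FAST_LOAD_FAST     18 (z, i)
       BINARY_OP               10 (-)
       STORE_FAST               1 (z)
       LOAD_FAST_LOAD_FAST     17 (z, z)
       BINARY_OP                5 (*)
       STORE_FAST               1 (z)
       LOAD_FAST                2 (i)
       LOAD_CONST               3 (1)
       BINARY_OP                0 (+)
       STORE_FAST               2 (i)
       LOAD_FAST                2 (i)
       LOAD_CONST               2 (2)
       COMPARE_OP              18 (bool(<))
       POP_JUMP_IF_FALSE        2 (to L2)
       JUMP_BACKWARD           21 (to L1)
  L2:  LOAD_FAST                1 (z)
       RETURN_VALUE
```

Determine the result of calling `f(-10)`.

LOAD_FAST_LOAD_FAST a,a → push -10,-10. Stack: [-10, -10]
BINARY_OP + → -10 + -10 = -20. Stack: [-20]
STORE_FAST z → z=-20. Stack: []
LOAD_CONST → push 0. Stack: [0]
STORE_FAST i → i=0. Stack: []
LOAD_FAST i → push 0. Stack: [0]
LOAD_CONST → push 2. Stack: [0, 2]
COMPARE_OP bool(<) → 0 vs 2 = True. Stack: [True]
POP_JUMP_IF_FALSE → pop True; no jump. Stack: []
LOAD_FAST_LOAD_FAST z,i → push -20,0. Stack: [-20, 0]
BINARY_OP - → -20 - 0 = -20. Stack: [-20]
STORE_FAST z → z=-20. Stack: []
LOAD_FAST_LOAD_FAST z,z → push -20,-20. Stack: [-20, -20]
BINARY_OP * → -20 * -20 = 400. Stack: [400]
STORE_FAST z → z=400. Stack: []
LOAD_FAST i → push 0. Stack: [0]
LOAD_CONST → push 1. Stack: [0, 1]
BINARY_OP + → 0 + 1 = 1. Stack: [1]
STORE_FAST i → i=1. Stack: []
LOAD_FAST i → push 1. Stack: [1]
LOAD_CONST → push 2. Stack: [1, 2]
COMPARE_OP bool(<) → 1 vs 2 = True. Stack: [True]
POP_JUMP_IF_FALSE → pop True; no jump. Stack: []
LOAD_FAST_LOAD_FAST z,i → push 400,1. Stack: [400, 1]
BINARY_OP - → 400 - 1 = 399. Stack: [399]
STORE_FAST z → z=399. Stack: []
LOAD_FAST_LOAD_FAST z,z → push 399,399. Stack: [399, 399]
BINARY_OP * → 399 * 399 = 159201. Stack: [159201]
STORE_FAST z → z=159201. Stack: []
LOAD_FAST i → push 1. Stack: [1]
LOAD_CONST → push 1. Stack: [1, 1]
BINARY_OP + → 1 + 1 = 2. Stack: [2]
STORE_FAST i → i=2. Stack: []
LOAD_FAST i → push 2. Stack: [2]
LOAD_CONST → push 2. Stack: [2, 2]
COMPARE_OP bool(<) → 2 vs 2 = False. Stack: [False]
POP_JUMP_IF_FALSE → pop False; jump. Stack: []
LOAD_FAST z → push 159201. Stack: [159201]
RETURN_VALUE → return 159201.

159201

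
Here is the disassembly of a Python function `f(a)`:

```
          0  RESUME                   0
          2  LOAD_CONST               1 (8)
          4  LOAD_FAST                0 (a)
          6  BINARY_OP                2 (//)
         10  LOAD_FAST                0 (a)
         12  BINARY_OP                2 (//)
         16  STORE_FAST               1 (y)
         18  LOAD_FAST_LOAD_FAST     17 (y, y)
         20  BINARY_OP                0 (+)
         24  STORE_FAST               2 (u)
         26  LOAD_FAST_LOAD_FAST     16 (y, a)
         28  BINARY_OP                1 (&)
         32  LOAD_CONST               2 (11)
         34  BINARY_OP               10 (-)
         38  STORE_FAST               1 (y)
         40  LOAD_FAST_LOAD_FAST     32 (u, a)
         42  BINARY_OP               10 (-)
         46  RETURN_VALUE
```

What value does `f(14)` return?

-14

LOAD_CONST → push 8. Stack: [8]
LOAD_FAST a → push 14. Stack: [8, 14]
BINARY_OP // → 8 // 14 = 0. Stack: [0]
LOAD_FAST a → push 14. Stack: [0, 14]
BINARY_OP // → 0 // 14 = 0. Stack: [0]
STORE_FAST y → y=0. Stack: []
LOAD_FAST_LOAD_FAST y,y → push 0,0. Stack: [0, 0]
BINARY_OP + → 0 + 0 = 0. Stack: [0]
STORE_FAST u → u=0. Stack: []
LOAD_FAST_LOAD_FAST y,a → push 0,14. Stack: [0, 14]
BINARY_OP & → 0 & 14 = 0. Stack: [0]
LOAD_CONST → push 11. Stack: [0, 11]
BINARY_OP - → 0 - 11 = -11. Stack: [-11]
STORE_FAST y → y=-11. Stack: []
LOAD_FAST_LOAD_FAST u,a → push 0,14. Stack: [0, 14]
BINARY_OP - → 0 - 14 = -14. Stack: [-14]
RETURN_VALUE → return -14.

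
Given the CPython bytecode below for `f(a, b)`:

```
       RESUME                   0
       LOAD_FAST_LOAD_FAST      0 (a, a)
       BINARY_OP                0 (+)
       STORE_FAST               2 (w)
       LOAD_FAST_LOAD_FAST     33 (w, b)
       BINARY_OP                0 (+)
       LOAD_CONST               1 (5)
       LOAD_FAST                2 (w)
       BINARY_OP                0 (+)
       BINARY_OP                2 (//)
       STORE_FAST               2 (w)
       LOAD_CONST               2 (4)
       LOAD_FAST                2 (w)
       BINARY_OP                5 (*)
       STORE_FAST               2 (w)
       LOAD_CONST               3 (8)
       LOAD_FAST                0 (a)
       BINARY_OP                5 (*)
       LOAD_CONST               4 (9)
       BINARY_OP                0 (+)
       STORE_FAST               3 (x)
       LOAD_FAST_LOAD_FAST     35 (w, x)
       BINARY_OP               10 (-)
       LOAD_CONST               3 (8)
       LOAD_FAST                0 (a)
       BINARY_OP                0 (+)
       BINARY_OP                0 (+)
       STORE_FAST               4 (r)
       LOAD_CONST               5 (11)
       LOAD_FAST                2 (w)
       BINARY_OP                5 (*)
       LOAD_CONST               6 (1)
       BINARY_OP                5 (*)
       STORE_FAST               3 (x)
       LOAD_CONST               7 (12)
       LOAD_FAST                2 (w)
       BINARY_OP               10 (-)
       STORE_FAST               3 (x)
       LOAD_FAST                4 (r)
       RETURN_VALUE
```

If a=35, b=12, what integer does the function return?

-242

LOAD_FAST_LOAD_FAST a,a → push 35,35. Stack: [35, 35]
BINARY_OP + → 35 + 35 = 70. Stack: [70]
STORE_FAST w → w=70. Stack: []
LOAD_FAST_LOAD_FAST w,b → push 70,12. Stack: [70, 12]
BINARY_OP + → 70 + 12 = 82. Stack: [82]
LOAD_CONST → push 5. Stack: [82, 5]
LOAD_FAST w → push 70. Stack: [82, 5, 70]
BINARY_OP + → 5 + 70 = 75. Stack: [82, 75]
BINARY_OP // → 82 // 75 = 1. Stack: [1]
STORE_FAST w → w=1. Stack: []
LOAD_CONST → push 4. Stack: [4]
LOAD_FAST w → push 1. Stack: [4, 1]
BINARY_OP * → 4 * 1 = 4. Stack: [4]
STORE_FAST w → w=4. Stack: []
LOAD_CONST → push 8. Stack: [8]
LOAD_FAST a → push 35. Stack: [8, 35]
BINARY_OP * → 8 * 35 = 280. Stack: [280]
LOAD_CONST → push 9. Stack: [280, 9]
BINARY_OP + → 280 + 9 = 289. Stack: [289]
STORE_FAST x → x=289. Stack: []
LOAD_FAST_LOAD_FAST w,x → push 4,289. Stack: [4, 289]
BINARY_OP - → 4 - 289 = -285. Stack: [-285]
LOAD_CONST → push 8. Stack: [-285, 8]
LOAD_FAST a → push 35. Stack: [-285, 8, 35]
BINARY_OP + → 8 + 35 = 43. Stack: [-285, 43]
BINARY_OP + → -285 + 43 = -242. Stack: [-242]
STORE_FAST r → r=-242. Stack: []
LOAD_CONST → push 11. Stack: [11]
LOAD_FAST w → push 4. Stack: [11, 4]
BINARY_OP * → 11 * 4 = 44. Stack: [44]
LOAD_CONST → push 1. Stack: [44, 1]
BINARY_OP * → 44 * 1 = 44. Stack: [44]
STORE_FAST x → x=44. Stack: []
LOAD_CONST → push 12. Stack: [12]
LOAD_FAST w → push 4. Stack: [12, 4]
BINARY_OP - → 12 - 4 = 8. Stack: [8]
STORE_FAST x → x=8. Stack: []
LOAD_FAST r → push -242. Stack: [-242]
RETURN_VALUE → return -242.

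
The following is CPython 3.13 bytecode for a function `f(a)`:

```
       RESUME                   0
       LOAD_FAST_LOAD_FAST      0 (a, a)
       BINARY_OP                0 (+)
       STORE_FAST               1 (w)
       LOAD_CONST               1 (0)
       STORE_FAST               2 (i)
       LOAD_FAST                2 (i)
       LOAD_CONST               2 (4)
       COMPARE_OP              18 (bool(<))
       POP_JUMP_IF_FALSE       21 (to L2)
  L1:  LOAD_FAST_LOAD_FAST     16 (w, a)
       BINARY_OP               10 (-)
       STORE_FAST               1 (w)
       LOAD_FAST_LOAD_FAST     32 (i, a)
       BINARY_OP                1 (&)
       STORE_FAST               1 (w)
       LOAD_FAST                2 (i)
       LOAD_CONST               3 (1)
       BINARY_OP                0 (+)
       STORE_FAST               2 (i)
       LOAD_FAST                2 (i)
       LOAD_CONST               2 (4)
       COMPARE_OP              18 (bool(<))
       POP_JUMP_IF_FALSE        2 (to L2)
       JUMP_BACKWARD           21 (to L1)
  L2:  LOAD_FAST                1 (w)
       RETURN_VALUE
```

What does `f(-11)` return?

LOAD_FAST_LOAD_FAST a,a → push -11,-11
BINARY_OP + → -11 + -11 = -22
STORE_FAST w → w=-22
LOAD_CONST → push 0
STORE_FAST i → i=0
LOAD_FAST i → push 0
LOAD_CONST → push 4
COMPARE_OP bool(<) → 0 vs 4 = True
POP_JUMP_IF_FALSE → pop True; no jump
LOAD_FAST_LOAD_FAST w,a → push -22,-11
BINARY_OP - → -22 - -11 = -11
STORE_FAST w → w=-11
LOAD_FAST_LOAD_FAST i,a → push 0,-11
BINARY_OP & → 0 & -11 = 0
STORE_FAST w → w=0
LOAD_FAST i → push 0
LOAD_CONST → push 1
BINARY_OP + → 0 + 1 = 1
STORE_FAST i → i=1
LOAD_FAST i → push 1
LOAD_CONST → push 4
COMPARE_OP bool(<) → 1 vs 4 = True
POP_JUMP_IF_FALSE → pop True; no jump
LOAD_FAST_LOAD_FAST w,a → push 0,-11
BINARY_OP - → 0 - -11 = 11
STORE_FAST w → w=11
LOAD_FAST_LOAD_FAST i,a → push 1,-11
BINARY_OP & → 1 & -11 = 1
STORE_FAST w → w=1
LOAD_FAST i → push 1
LOAD_CONST → push 1
BINARY_OP + → 1 + 1 = 2
STORE_FAST i → i=2
LOAD_FAST i → push 2
LOAD_CONST → push 4
COMPARE_OP bool(<) → 2 vs 4 = True
POP_JUMP_IF_FALSE → pop True; no jump
LOAD_FAST_LOAD_FAST w,a → push 1,-11
BINARY_OP - → 1 - -11 = 12
STORE_FAST w → w=12
LOAD_FAST_LOAD_FAST i,a → push 2,-11
BINARY_OP & → 2 & -11 = 0
STORE_FAST w → w=0
LOAD_FAST i → push 2
LOAD_CONST → push 1
BINARY_OP + → 2 + 1 = 3
STORE_FAST i → i=3
LOAD_FAST i → push 3
LOAD_CONST → push 4
COMPARE_OP bool(<) → 3 vs 4 = True
POP_JUMP_IF_FALSE → pop True; no jump
LOAD_FAST_LOAD_FAST w,a → push 0,-11
BINARY_OP - → 0 - -11 = 11
STORE_FAST w → w=11
LOAD_FAST_LOAD_FAST i,a → push 3,-11
BINARY_OP & → 3 & -11 = 1
STORE_FAST w → w=1
LOAD_FAST i → push 3
LOAD_CONST → push 1
BINARY_OP + → 3 + 1 = 4
STORE_FAST i → i=4
LOAD_FAST i → push 4
LOAD_CONST → push 4
COMPARE_OP bool(<) → 4 vs 4 = False
POP_JUMP_IF_FALSE → pop False; jump
LOAD_FAST w → push 1
RETURN_VALUE → return 1.

1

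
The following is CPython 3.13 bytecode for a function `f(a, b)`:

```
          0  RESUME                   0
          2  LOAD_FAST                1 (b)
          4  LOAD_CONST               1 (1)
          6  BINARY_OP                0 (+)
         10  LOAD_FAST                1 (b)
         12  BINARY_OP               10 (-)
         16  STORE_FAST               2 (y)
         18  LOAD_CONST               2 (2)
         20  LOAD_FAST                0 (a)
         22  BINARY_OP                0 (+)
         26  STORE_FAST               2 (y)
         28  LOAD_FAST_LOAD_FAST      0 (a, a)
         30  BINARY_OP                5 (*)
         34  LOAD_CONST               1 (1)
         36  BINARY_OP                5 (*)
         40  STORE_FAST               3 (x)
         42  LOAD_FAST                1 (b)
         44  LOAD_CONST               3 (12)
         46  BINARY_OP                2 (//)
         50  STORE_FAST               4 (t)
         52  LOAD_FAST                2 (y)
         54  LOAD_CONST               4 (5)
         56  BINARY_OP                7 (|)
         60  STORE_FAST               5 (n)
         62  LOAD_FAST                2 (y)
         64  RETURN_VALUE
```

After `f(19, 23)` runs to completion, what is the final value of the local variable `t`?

1

LOAD_FAST b → push 23. Stack: [23]
LOAD_CONST → push 1. Stack: [23, 1]
BINARY_OP + → 23 + 1 = 24. Stack: [24]
LOAD_FAST b → push 23. Stack: [24, 23]
BINARY_OP - → 24 - 23 = 1. Stack: [1]
STORE_FAST y → y=1. Stack: []
LOAD_CONST → push 2. Stack: [2]
LOAD_FAST a → push 19. Stack: [2, 19]
BINARY_OP + → 2 + 19 = 21. Stack: [21]
STORE_FAST y → y=21. Stack: []
LOAD_FAST_LOAD_FAST a,a → push 19,19. Stack: [19, 19]
BINARY_OP * → 19 * 19 = 361. Stack: [361]
LOAD_CONST → push 1. Stack: [361, 1]
BINARY_OP * → 361 * 1 = 361. Stack: [361]
STORE_FAST x → x=361. Stack: []
LOAD_FAST b → push 23. Stack: [23]
LOAD_CONST → push 12. Stack: [23, 12]
BINARY_OP // → 23 // 12 = 1. Stack: [1]
STORE_FAST t → t=1. Stack: []
LOAD_FAST y → push 21. Stack: [21]
LOAD_CONST → push 5. Stack: [21, 5]
BINARY_OP | → 21 | 5 = 21. Stack: [21]
STORE_FAST n → n=21. Stack: []
LOAD_FAST y → push 21. Stack: [21]
RETURN_VALUE → return 21.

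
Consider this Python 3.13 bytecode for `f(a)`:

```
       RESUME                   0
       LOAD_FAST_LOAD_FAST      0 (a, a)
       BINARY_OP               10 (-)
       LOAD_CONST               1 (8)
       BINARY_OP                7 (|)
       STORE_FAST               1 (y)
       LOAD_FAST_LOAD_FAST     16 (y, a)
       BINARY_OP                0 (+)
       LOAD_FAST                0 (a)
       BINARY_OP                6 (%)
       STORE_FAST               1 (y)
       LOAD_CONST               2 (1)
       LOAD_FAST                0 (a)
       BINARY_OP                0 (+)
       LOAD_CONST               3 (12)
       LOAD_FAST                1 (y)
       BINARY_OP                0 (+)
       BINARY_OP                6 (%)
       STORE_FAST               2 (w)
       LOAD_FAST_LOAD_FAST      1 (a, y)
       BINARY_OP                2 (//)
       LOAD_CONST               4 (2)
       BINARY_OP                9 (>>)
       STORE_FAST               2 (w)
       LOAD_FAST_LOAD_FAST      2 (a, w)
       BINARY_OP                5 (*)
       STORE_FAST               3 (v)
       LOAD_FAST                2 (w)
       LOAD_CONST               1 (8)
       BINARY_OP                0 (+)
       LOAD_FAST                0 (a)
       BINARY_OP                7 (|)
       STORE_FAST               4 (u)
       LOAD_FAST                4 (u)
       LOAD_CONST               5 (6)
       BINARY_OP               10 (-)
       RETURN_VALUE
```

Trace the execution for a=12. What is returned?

LOAD_FAST_LOAD_FAST a,a → push 12,12. Stack: [12, 12]
BINARY_OP - → 12 - 12 = 0. Stack: [0]
LOAD_CONST → push 8. Stack: [0, 8]
BINARY_OP | → 0 | 8 = 8. Stack: [8]
STORE_FAST y → y=8. Stack: []
LOAD_FAST_LOAD_FAST y,a → push 8,12. Stack: [8, 12]
BINARY_OP + → 8 + 12 = 20. Stack: [20]
LOAD_FAST a → push 12. Stack: [20, 12]
BINARY_OP % → 20 % 12 = 8. Stack: [8]
STORE_FAST y → y=8. Stack: []
LOAD_CONST → push 1. Stack: [1]
LOAD_FAST a → push 12. Stack: [1, 12]
BINARY_OP + → 1 + 12 = 13. Stack: [13]
LOAD_CONST → push 12. Stack: [13, 12]
LOAD_FAST y → push 8. Stack: [13, 12, 8]
BINARY_OP + → 12 + 8 = 20. Stack: [13, 20]
BINARY_OP % → 13 % 20 = 13. Stack: [13]
STORE_FAST w → w=13. Stack: []
LOAD_FAST_LOAD_FAST a,y → push 12,8. Stack: [12, 8]
BINARY_OP // → 12 // 8 = 1. Stack: [1]
LOAD_CONST → push 2. Stack: [1, 2]
BINARY_OP >> → 1 >> 2 = 0. Stack: [0]
STORE_FAST w → w=0. Stack: []
LOAD_FAST_LOAD_FAST a,w → push 12,0. Stack: [12, 0]
BINARY_OP * → 12 * 0 = 0. Stack: [0]
STORE_FAST v → v=0. Stack: []
LOAD_FAST w → push 0. Stack: [0]
LOAD_CONST → push 8. Stack: [0, 8]
BINARY_OP + → 0 + 8 = 8. Stack: [8]
LOAD_FAST a → push 12. Stack: [8, 12]
BINARY_OP | → 8 | 12 = 12. Stack: [12]
STORE_FAST u → u=12. Stack: []
LOAD_FAST u → push 12. Stack: [12]
LOAD_CONST → push 6. Stack: [12, 6]
BINARY_OP - → 12 - 6 = 6. Stack: [6]
RETURN_VALUE → return 6.

6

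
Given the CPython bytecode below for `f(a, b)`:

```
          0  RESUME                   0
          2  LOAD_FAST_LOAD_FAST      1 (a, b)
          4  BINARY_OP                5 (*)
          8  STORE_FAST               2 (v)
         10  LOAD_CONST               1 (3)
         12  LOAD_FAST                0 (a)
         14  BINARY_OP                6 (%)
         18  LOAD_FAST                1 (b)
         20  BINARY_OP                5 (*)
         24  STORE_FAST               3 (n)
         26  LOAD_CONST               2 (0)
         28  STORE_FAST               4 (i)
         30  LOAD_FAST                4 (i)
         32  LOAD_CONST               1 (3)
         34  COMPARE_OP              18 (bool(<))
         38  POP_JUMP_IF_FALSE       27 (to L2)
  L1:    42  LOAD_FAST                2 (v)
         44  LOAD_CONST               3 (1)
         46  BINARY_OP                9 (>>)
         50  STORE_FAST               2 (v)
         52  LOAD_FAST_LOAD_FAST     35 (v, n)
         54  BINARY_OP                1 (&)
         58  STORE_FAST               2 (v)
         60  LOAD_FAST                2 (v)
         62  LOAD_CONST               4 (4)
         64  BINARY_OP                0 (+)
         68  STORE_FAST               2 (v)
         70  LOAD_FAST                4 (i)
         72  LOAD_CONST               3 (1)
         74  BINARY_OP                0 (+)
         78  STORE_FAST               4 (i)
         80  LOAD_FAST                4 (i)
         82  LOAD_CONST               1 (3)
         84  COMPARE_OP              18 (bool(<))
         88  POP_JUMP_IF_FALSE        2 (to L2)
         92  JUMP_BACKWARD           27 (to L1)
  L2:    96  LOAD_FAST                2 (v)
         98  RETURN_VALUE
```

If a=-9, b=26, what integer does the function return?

LOAD_FAST_LOAD_FAST a,b → push -9,26
BINARY_OP * → -9 * 26 = -234
STORE_FAST v → v=-234
LOAD_CONST → push 3
LOAD_FAST a → push -9
BINARY_OP % → 3 % -9 = -6
LOAD_FAST b → push 26
BINARY_OP * → -6 * 26 = -156
STORE_FAST n → n=-156
LOAD_CONST → push 0
STORE_FAST i → i=0
LOAD_FAST i → push 0
LOAD_CONST → push 3
COMPARE_OP bool(<) → 0 vs 3 = True
POP_JUMP_IF_FALSE → pop True; no jump
LOAD_FAST v → push -234
LOAD_CONST → push 1
BINARY_OP >> → -234 >> 1 = -117
STORE_FAST v → v=-117
LOAD_FAST_LOAD_FAST v,n → push -117,-156
BINARY_OP & → -117 & -156 = -256
STORE_FAST v → v=-256
LOAD_FAST v → push -256
LOAD_CONST → push 4
BINARY_OP + → -256 + 4 = -252
STORE_FAST v → v=-252
LOAD_FAST i → push 0
LOAD_CONST → push 1
BINARY_OP + → 0 + 1 = 1
STORE_FAST i → i=1
LOAD_FAST i → push 1
LOAD_CONST → push 3
COMPARE_OP bool(<) → 1 vs 3 = True
POP_JUMP_IF_FALSE → pop True; no jump
LOAD_FAST v → push -252
LOAD_CONST → push 1
BINARY_OP >> → -252 >> 1 = -126
STORE_FAST v → v=-126
LOAD_FAST_LOAD_FAST v,n → push -126,-156
BINARY_OP & → -126 & -156 = -256
STORE_FAST v → v=-256
LOAD_FAST v → push -256
LOAD_CONST → push 4
BINARY_OP + → -256 + 4 = -252
STORE_FAST v → v=-252
LOAD_FAST i → push 1
LOAD_CONST → push 1
BINARY_OP + → 1 + 1 = 2
STORE_FAST i → i=2
LOAD_FAST i → push 2
LOAD_CONST → push 3
COMPARE_OP bool(<) → 2 vs 3 = True
POP_JUMP_IF_FALSE → pop True; no jump
LOAD_FAST v → push -252
LOAD_CONST → push 1
BINARY_OP >> → -252 >> 1 = -126
STORE_FAST v → v=-126
LOAD_FAST_LOAD_FAST v,n → push -126,-156
BINARY_OP & → -126 & -156 = -256
STORE_FAST v → v=-256
LOAD_FAST v → push -256
LOAD_CONST → push 4
BINARY_OP + → -256 + 4 = -252
STORE_FAST v → v=-252
LOAD_FAST i → push 2
LOAD_CONST → push 1
BINARY_OP + → 2 + 1 = 3
STORE_FAST i → i=3
LOAD_FAST i → push 3
LOAD_CONST → push 3
COMPARE_OP bool(<) → 3 vs 3 = False
POP_JUMP_IF_FALSE → pop False; jump
LOAD_FAST v → push -252
RETURN_VALUE → return -252.

-252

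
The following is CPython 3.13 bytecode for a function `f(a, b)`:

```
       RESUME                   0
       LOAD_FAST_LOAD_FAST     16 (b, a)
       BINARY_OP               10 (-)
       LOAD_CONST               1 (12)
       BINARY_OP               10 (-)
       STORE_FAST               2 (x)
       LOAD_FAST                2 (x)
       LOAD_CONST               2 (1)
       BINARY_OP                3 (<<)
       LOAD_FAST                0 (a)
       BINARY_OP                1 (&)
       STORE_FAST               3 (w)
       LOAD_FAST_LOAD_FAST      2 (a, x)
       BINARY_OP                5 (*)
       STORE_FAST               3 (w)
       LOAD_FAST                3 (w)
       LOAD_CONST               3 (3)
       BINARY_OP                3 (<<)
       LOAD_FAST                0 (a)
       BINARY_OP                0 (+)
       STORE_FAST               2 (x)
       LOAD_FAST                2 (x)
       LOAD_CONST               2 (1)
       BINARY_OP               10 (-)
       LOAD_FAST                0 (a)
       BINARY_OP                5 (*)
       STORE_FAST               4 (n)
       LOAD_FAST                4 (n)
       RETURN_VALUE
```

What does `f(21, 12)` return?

LOAD_FAST_LOAD_FAST b,a → push 12,21. Stack: [12, 21]
BINARY_OP - → 12 - 21 = -9. Stack: [-9]
LOAD_CONST → push 12. Stack: [-9, 12]
BINARY_OP - → -9 - 12 = -21. Stack: [-21]
STORE_FAST x → x=-21. Stack: []
LOAD_FAST x → push -21. Stack: [-21]
LOAD_CONST → push 1. Stack: [-21, 1]
BINARY_OP << → -21 << 1 = -42. Stack: [-42]
LOAD_FAST a → push 21. Stack: [-42, 21]
BINARY_OP & → -42 & 21 = 20. Stack: [20]
STORE_FAST w → w=20. Stack: []
LOAD_FAST_LOAD_FAST a,x → push 21,-21. Stack: [21, -21]
BINARY_OP * → 21 * -21 = -441. Stack: [-441]
STORE_FAST w → w=-441. Stack: []
LOAD_FAST w → push -441. Stack: [-441]
LOAD_CONST → push 3. Stack: [-441, 3]
BINARY_OP << → -441 << 3 = -3528. Stack: [-3528]
LOAD_FAST a → push 21. Stack: [-3528, 21]
BINARY_OP + → -3528 + 21 = -3507. Stack: [-3507]
STORE_FAST x → x=-3507. Stack: []
LOAD_FAST x → push -3507. Stack: [-3507]
LOAD_CONST → push 1. Stack: [-3507, 1]
BINARY_OP - → -3507 - 1 = -3508. Stack: [-3508]
LOAD_FAST a → push 21. Stack: [-3508, 21]
BINARY_OP * → -3508 * 21 = -73668. Stack: [-73668]
STORE_FAST n → n=-73668. Stack: []
LOAD_FAST n → push -73668. Stack: [-73668]
RETURN_VALUE → return -73668.

-73668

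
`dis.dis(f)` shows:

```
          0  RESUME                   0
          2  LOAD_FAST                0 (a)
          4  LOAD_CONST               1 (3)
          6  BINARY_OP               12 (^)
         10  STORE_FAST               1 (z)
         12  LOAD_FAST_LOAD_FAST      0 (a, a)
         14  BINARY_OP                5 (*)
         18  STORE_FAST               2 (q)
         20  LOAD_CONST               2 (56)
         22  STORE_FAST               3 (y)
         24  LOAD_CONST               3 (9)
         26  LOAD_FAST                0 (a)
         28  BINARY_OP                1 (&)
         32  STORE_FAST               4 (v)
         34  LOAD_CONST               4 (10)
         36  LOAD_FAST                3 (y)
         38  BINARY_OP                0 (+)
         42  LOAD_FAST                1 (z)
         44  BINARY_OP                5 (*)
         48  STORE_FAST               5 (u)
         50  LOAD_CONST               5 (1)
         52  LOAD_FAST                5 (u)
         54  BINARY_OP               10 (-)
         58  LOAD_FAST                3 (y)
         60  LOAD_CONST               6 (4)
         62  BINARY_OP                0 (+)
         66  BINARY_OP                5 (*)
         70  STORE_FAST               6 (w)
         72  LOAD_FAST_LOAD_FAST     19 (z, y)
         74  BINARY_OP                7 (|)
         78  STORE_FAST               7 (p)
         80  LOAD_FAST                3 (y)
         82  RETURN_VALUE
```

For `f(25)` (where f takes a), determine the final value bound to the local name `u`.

LOAD_FAST a → push 25. Stack: [25]
LOAD_CONST → push 3. Stack: [25, 3]
BINARY_OP ^ → 25 ^ 3 = 26. Stack: [26]
STORE_FAST z → z=26. Stack: []
LOAD_FAST_LOAD_FAST a,a → push 25,25. Stack: [25, 25]
BINARY_OP * → 25 * 25 = 625. Stack: [625]
STORE_FAST q → q=625. Stack: []
LOAD_CONST → push 56. Stack: [56]
STORE_FAST y → y=56. Stack: []
LOAD_CONST → push 9. Stack: [9]
LOAD_FAST a → push 25. Stack: [9, 25]
BINARY_OP & → 9 & 25 = 9. Stack: [9]
STORE_FAST v → v=9. Stack: []
LOAD_CONST → push 10. Stack: [10]
LOAD_FAST y → push 56. Stack: [10, 56]
BINARY_OP + → 10 + 56 = 66. Stack: [66]
LOAD_FAST z → push 26. Stack: [66, 26]
BINARY_OP * → 66 * 26 = 1716. Stack: [1716]
STORE_FAST u → u=1716. Stack: []
LOAD_CONST → push 1. Stack: [1]
LOAD_FAST u → push 1716. Stack: [1, 1716]
BINARY_OP - → 1 - 1716 = -1715. Stack: [-1715]
LOAD_FAST y → push 56. Stack: [-1715, 56]
LOAD_CONST → push 4. Stack: [-1715, 56, 4]
BINARY_OP + → 56 + 4 = 60. Stack: [-1715, 60]
BINARY_OP * → -1715 * 60 = -102900. Stack: [-102900]
STORE_FAST w → w=-102900. Stack: []
LOAD_FAST_LOAD_FAST z,y → push 26,56. Stack: [26, 56]
BINARY_OP | → 26 | 56 = 58. Stack: [58]
STORE_FAST p → p=58. Stack: []
LOAD_FAST y → push 56. Stack: [56]
RETURN_VALUE → return 56.

1716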